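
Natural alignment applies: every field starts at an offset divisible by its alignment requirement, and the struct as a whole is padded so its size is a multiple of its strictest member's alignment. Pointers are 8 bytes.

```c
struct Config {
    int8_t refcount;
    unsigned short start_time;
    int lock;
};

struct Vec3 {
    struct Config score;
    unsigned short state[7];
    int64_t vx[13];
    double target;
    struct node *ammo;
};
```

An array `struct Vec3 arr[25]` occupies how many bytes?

Config: 0..1  refcount  (1B, 1-aligned); 1..2  -- padding (1B); 2..4  start_time  (2B, 2-aligned); 4..8  lock  (4B, 4-aligned); sizeof = 8, alignof = 4
0..8  score  (8B, 4-aligned)
8..22  state  (14B, 2-aligned)
22..24  -- padding (2B)
24..128  vx  (104B, 8-aligned)
128..136  target  (8B, 8-aligned)
136..144  ammo  (8B, 8-aligned)
sizeof = 144, alignof = 8
array of 25: 25 × 144 = 3600

3600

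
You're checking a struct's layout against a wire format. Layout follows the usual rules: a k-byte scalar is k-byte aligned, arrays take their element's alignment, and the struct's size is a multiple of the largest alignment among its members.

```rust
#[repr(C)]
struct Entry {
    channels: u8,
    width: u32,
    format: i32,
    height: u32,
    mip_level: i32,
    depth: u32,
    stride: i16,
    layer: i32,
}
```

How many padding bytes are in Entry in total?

channels at 0 (size 1, align 1) → ends 1
pad 3 to align 4 for width
width at 4 (size 4, align 4) → ends 8
format at 8 (size 4, align 4) → ends 12
height at 12 (size 4, align 4) → ends 16
mip_level at 16 (size 4, align 4) → ends 20
depth at 20 (size 4, align 4) → ends 24
stride at 24 (size 2, align 2) → ends 26
pad 2 to align 4 for layer
layer at 28 (size 4, align 4) → ends 32
total 32 bytes, alignment 4
data bytes 27, size 32 → padding 5

5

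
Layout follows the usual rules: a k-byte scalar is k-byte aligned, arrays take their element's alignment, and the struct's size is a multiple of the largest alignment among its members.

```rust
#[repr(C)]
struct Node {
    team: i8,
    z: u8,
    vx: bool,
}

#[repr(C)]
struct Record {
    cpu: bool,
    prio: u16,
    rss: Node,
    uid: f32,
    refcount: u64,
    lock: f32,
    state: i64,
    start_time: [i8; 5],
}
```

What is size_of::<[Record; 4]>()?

Node: 0..1  team  (1B, 1-aligned); 1..2  z  (1B, 1-aligned); 2..3  vx  (1B, 1-aligned); sizeof = 3, alignof = 1
0..1  cpu  (1B, 1-aligned)
1..2  -- padding (1B)
2..4  prio  (2B, 2-aligned)
4..7  rss  (3B, 1-aligned)
7..8  -- padding (1B)
8..12  uid  (4B, 4-aligned)
12..16  -- padding (4B)
16..24  refcount  (8B, 8-aligned)
24..28  lock  (4B, 4-aligned)
28..32  -- padding (4B)
32..40  state  (8B, 8-aligned)
40..45  start_time  (5B, 1-aligned)
45..48  -- tail padding (3B)
sizeof = 48, alignof = 8
array of 4: 4 × 48 = 192

192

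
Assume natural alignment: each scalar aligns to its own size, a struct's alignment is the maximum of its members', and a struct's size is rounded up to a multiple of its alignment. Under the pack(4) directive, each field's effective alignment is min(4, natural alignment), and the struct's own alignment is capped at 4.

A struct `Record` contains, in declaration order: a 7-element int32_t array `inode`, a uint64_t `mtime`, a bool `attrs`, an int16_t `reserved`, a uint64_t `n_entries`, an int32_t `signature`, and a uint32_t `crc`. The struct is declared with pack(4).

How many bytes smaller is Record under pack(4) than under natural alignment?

8

natural layout:
  inode at 0 (size 28, align 4) → ends 28
  pad 4 to align 8 for mtime
  mtime at 32 (size 8, align 8) → ends 40
  attrs at 40 (size 1, align 1) → ends 41
  pad 1 to align 2 for reserved
  reserved at 42 (size 2, align 2) → ends 44
  pad 4 to align 8 for n_entries
  n_entries at 48 (size 8, align 8) → ends 56
  signature at 56 (size 4, align 4) → ends 60
  crc at 60 (size 4, align 4) → ends 64
  total 64 bytes, alignment 8
packed(4) layout:
  inode at 0 (size 28, align 4) → ends 28
  mtime at 28 (size 8, align 4) → ends 36
  attrs at 36 (size 1, align 1) → ends 37
  pad 1 to align 2 for reserved
  reserved at 38 (size 2, align 2) → ends 40
  n_entries at 40 (size 8, align 4) → ends 48
  signature at 48 (size 4, align 4) → ends 52
  crc at 52 (size 4, align 4) → ends 56
  total 56 bytes, alignment 4
64 − 56 = 8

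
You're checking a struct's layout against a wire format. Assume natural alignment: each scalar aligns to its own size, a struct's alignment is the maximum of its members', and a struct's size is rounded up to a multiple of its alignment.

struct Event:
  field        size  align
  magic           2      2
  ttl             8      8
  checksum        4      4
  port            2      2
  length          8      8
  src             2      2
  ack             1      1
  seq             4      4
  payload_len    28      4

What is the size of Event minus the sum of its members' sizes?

0..2  magic  (2B, 2-aligned)
2..8  -- padding (6B)
8..16  ttl  (8B, 8-aligned)
16..20  checksum  (4B, 4-aligned)
20..22  port  (2B, 2-aligned)
22..24  -- padding (2B)
24..32  length  (8B, 8-aligned)
32..34  src  (2B, 2-aligned)
34..35  ack  (1B, 1-aligned)
35..36  -- padding (1B)
36..40  seq  (4B, 4-aligned)
40..68  payload_len  (28B, 4-aligned)
68..72  -- tail padding (4B)
sizeof = 72, alignof = 8
data bytes 59, size 72 → padding 13

13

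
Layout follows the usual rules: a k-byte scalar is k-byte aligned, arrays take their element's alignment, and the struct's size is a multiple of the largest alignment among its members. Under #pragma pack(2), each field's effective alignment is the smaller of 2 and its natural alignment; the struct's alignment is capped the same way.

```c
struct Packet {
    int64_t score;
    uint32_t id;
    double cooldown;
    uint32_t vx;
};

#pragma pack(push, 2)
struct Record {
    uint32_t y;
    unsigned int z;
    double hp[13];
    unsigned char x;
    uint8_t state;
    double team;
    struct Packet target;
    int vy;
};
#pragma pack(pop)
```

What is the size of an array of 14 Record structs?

2212

Packet: @0: score [8B, align 8] → 8; @8: id [4B, align 4] → 12; +4 pad (align 8); @16: cooldown [8B, align 8] → 24; @24: vx [4B, align 4] → 28; +4 tail pad (align 8); size 32, align 8
@0: y [4B, align 2] → 4
@4: z [4B, align 2] → 8
@8: hp [104B, align 2] → 112
@112: x [1B, align 1] → 113
@113: state [1B, align 1] → 114
@114: team [8B, align 2] → 122
@122: target [32B, align 2] → 154
@154: vy [4B, align 2] → 158
size 158, align 2
array of 14: 14 × 158 = 2212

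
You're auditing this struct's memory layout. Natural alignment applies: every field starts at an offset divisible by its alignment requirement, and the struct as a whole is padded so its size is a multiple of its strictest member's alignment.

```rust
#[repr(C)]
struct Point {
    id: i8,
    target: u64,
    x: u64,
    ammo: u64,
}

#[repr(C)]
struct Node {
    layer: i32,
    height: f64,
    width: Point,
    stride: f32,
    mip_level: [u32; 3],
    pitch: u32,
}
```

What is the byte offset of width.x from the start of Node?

32

Point: @0: id [1B, align 1] → 1; +7 pad (align 8); @8: target [8B, align 8] → 16; @16: x [8B, align 8] → 24; @24: ammo [8B, align 8] → 32; size 32, align 8
@0: layer [4B, align 4] → 4
+4 pad (align 8)
@8: height [8B, align 8] → 16
@16: width [32B, align 8] → 48
within Point: x at 16
16 + 16 = 32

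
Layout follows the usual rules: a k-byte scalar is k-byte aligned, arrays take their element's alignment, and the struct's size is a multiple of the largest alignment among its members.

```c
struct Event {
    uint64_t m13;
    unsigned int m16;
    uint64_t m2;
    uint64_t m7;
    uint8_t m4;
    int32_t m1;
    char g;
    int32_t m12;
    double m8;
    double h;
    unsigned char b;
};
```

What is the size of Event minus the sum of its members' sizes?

17

m13 at 0 (size 8, align 8) → ends 8
m16 at 8 (size 4, align 4) → ends 12
pad 4 to align 8 for m2
m2 at 16 (size 8, align 8) → ends 24
m7 at 24 (size 8, align 8) → ends 32
m4 at 32 (size 1, align 1) → ends 33
pad 3 to align 4 for m1
m1 at 36 (size 4, align 4) → ends 40
g at 40 (size 1, align 1) → ends 41
pad 3 to align 4 for m12
m12 at 44 (size 4, align 4) → ends 48
m8 at 48 (size 8, align 8) → ends 56
h at 56 (size 8, align 8) → ends 64
b at 64 (size 1, align 1) → ends 65
tail pad 7 to reach multiple of 8
total 72 bytes, alignment 8
data bytes 55, size 72 → padding 17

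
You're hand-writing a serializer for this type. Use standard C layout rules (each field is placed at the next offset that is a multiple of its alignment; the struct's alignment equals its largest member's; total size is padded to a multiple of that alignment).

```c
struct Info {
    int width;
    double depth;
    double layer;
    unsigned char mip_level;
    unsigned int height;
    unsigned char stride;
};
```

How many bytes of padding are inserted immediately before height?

3

@0: width [4B, align 4] → 4
+4 pad (align 8)
@8: depth [8B, align 8] → 16
@16: layer [8B, align 8] → 24
@24: mip_level [1B, align 1] → 25
+3 pad (align 4)
@28: height [4B, align 4] → 32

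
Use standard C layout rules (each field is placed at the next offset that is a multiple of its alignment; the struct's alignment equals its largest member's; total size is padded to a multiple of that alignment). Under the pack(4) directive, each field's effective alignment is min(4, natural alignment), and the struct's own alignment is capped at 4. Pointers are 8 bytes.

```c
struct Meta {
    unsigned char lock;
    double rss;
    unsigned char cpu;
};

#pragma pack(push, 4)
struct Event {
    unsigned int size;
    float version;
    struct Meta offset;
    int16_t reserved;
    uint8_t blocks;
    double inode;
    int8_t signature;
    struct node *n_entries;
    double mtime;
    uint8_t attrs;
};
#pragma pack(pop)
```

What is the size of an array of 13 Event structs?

884

Meta: 0..1  lock  (1B, 1-aligned); 1..8  -- padding (7B); 8..16  rss  (8B, 8-aligned); 16..17  cpu  (1B, 1-aligned); 17..24  -- tail padding (7B); sizeof = 24, alignof = 8
0..4  size  (4B, 4-aligned)
4..8  version  (4B, 4-aligned)
8..32  offset  (24B, 4-aligned)
32..34  reserved  (2B, 2-aligned)
34..35  blocks  (1B, 1-aligned)
35..36  -- padding (1B)
36..44  inode  (8B, 4-aligned)
44..45  signature  (1B, 1-aligned)
45..48  -- padding (3B)
48..56  n_entries  (8B, 4-aligned)
56..64  mtime  (8B, 4-aligned)
64..65  attrs  (1B, 1-aligned)
65..68  -- tail padding (3B)
sizeof = 68, alignof = 4
array of 13: 13 × 68 = 884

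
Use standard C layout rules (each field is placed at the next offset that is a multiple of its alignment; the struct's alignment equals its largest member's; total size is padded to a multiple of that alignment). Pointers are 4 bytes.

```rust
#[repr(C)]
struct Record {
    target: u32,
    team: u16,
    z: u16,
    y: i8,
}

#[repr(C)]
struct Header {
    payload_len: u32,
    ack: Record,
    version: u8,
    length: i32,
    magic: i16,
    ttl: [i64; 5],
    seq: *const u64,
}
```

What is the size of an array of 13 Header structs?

Record: @0: target [4B, align 4] → 4; @4: team [2B, align 2] → 6; @6: z [2B, align 2] → 8; @8: y [1B, align 1] → 9; +3 tail pad (align 4); size 12, align 4
@0: payload_len [4B, align 4] → 4
@4: ack [12B, align 4] → 16
@16: version [1B, align 1] → 17
+3 pad (align 4)
@20: length [4B, align 4] → 24
@24: magic [2B, align 2] → 26
+6 pad (align 8)
@32: ttl [40B, align 8] → 72
@72: seq [4B, align 4] → 76
+4 tail pad (align 8)
size 80, align 8
array of 13: 13 × 80 = 1040

1040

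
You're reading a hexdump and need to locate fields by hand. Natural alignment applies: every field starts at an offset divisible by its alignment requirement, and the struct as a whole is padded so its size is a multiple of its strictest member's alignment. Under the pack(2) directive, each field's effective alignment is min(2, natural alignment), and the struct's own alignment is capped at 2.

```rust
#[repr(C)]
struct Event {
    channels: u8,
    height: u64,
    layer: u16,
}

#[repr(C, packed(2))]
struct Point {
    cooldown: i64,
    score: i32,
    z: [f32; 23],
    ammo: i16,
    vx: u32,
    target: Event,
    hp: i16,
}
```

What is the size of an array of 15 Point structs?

2040

Event: channels at 0 (size 1, align 1) → ends 1; pad 7 to align 8 for height; height at 8 (size 8, align 8) → ends 16; layer at 16 (size 2, align 2) → ends 18; tail pad 6 to reach multiple of 8; total 24 bytes, alignment 8
cooldown at 0 (size 8, align 2) → ends 8
score at 8 (size 4, align 2) → ends 12
z at 12 (size 92, align 2) → ends 104
ammo at 104 (size 2, align 2) → ends 106
vx at 106 (size 4, align 2) → ends 110
target at 110 (size 24, align 2) → ends 134
hp at 134 (size 2, align 2) → ends 136
total 136 bytes, alignment 2
array of 15: 15 × 136 = 2040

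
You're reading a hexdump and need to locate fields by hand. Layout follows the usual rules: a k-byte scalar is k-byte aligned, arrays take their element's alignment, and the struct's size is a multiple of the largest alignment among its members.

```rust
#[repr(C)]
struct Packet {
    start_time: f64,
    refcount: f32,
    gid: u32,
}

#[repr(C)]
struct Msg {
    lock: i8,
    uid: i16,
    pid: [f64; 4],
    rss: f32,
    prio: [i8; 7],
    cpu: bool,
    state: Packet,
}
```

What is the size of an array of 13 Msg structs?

Packet: 0..8  start_time  (8B, 8-aligned); 8..12  refcount  (4B, 4-aligned); 12..16  gid  (4B, 4-aligned); sizeof = 16, alignof = 8
0..1  lock  (1B, 1-aligned)
1..2  -- padding (1B)
2..4  uid  (2B, 2-aligned)
4..8  -- padding (4B)
8..40  pid  (32B, 8-aligned)
40..44  rss  (4B, 4-aligned)
44..51  prio  (7B, 1-aligned)
51..52  cpu  (1B, 1-aligned)
52..56  -- padding (4B)
56..72  state  (16B, 8-aligned)
sizeof = 72, alignof = 8
array of 13: 13 × 72 = 936

936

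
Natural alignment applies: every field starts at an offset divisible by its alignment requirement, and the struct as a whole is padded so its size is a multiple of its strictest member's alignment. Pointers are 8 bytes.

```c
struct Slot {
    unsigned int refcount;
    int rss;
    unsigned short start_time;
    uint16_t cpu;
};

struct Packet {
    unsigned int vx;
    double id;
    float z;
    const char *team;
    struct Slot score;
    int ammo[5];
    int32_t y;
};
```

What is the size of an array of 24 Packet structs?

1728

Slot: @0: refcount [4B, align 4] → 4; @4: rss [4B, align 4] → 8; @8: start_time [2B, align 2] → 10; @10: cpu [2B, align 2] → 12; size 12, align 4
@0: vx [4B, align 4] → 4
+4 pad (align 8)
@8: id [8B, align 8] → 16
@16: z [4B, align 4] → 20
+4 pad (align 8)
@24: team [8B, align 8] → 32
@32: score [12B, align 4] → 44
@44: ammo [20B, align 4] → 64
@64: y [4B, align 4] → 68
+4 tail pad (align 8)
size 72, align 8
array of 24: 24 × 72 = 1728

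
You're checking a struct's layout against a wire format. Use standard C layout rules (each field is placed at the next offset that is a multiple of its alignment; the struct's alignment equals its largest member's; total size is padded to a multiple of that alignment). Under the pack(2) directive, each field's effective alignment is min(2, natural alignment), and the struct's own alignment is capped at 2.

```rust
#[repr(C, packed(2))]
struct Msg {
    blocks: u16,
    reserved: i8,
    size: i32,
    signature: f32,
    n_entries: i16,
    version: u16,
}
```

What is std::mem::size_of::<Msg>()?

16

blocks at 0 (size 2, align 2) → ends 2
reserved at 2 (size 1, align 1) → ends 3
pad 1 to align 2 for size
size at 4 (size 4, align 2) → ends 8
signature at 8 (size 4, align 2) → ends 12
n_entries at 12 (size 2, align 2) → ends 14
version at 14 (size 2, align 2) → ends 16
total 16 bytes, alignment 2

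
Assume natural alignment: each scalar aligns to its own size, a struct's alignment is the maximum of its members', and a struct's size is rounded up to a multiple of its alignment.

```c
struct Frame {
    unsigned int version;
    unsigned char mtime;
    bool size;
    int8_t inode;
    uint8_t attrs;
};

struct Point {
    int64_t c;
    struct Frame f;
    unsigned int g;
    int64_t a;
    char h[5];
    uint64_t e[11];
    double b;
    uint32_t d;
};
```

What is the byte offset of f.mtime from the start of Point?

12

Frame: 0..4  version  (4B, 4-aligned); 4..5  mtime  (1B, 1-aligned); 5..6  size  (1B, 1-aligned); 6..7  inode  (1B, 1-aligned); 7..8  attrs  (1B, 1-aligned); sizeof = 8, alignof = 4
0..8  c  (8B, 8-aligned)
8..16  f  (8B, 4-aligned)
within Frame: mtime at 4
8 + 4 = 12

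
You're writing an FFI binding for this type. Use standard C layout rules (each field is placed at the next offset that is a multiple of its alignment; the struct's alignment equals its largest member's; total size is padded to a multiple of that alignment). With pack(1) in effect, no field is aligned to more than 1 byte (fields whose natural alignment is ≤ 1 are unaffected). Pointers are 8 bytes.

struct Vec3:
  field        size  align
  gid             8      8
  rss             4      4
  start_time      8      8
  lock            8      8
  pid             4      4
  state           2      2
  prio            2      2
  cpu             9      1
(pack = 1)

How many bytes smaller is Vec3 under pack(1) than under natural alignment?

11

natural layout:
  @0: gid [8B, align 8] → 8
  @8: rss [4B, align 4] → 12
  +4 pad (align 8)
  @16: start_time [8B, align 8] → 24
  @24: lock [8B, align 8] → 32
  @32: pid [4B, align 4] → 36
  @36: state [2B, align 2] → 38
  @38: prio [2B, align 2] → 40
  @40: cpu [9B, align 1] → 49
  +7 tail pad (align 8)
  size 56, align 8
packed(1) layout:
  @0: gid [8B, align 1] → 8
  @8: rss [4B, align 1] → 12
  @12: start_time [8B, align 1] → 20
  @20: lock [8B, align 1] → 28
  @28: pid [4B, align 1] → 32
  @32: state [2B, align 1] → 34
  @34: prio [2B, align 1] → 36
  @36: cpu [9B, align 1] → 45
  size 45, align 1
56 − 45 = 11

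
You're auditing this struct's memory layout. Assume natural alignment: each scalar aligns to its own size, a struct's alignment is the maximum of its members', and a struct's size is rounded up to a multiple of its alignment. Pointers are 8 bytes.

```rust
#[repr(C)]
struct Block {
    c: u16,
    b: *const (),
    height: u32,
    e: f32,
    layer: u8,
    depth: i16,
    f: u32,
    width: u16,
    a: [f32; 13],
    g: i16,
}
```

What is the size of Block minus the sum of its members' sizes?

c at 0 (size 2, align 2) → ends 2
pad 6 to align 8 for b
b at 8 (size 8, align 8) → ends 16
height at 16 (size 4, align 4) → ends 20
e at 20 (size 4, align 4) → ends 24
layer at 24 (size 1, align 1) → ends 25
pad 1 to align 2 for depth
depth at 26 (size 2, align 2) → ends 28
f at 28 (size 4, align 4) → ends 32
width at 32 (size 2, align 2) → ends 34
pad 2 to align 4 for a
a at 36 (size 52, align 4) → ends 88
g at 88 (size 2, align 2) → ends 90
tail pad 6 to reach multiple of 8
total 96 bytes, alignment 8
data bytes 81, size 96 → padding 15

15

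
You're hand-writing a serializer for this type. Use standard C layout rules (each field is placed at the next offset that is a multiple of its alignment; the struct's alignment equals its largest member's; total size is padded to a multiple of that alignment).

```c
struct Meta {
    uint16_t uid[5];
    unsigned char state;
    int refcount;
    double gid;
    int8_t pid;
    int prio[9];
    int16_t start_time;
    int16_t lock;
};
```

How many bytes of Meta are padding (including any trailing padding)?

8

0..10  uid  (10B, 2-aligned)
10..11  state  (1B, 1-aligned)
11..12  -- padding (1B)
12..16  refcount  (4B, 4-aligned)
16..24  gid  (8B, 8-aligned)
24..25  pid  (1B, 1-aligned)
25..28  -- padding (3B)
28..64  prio  (36B, 4-aligned)
64..66  start_time  (2B, 2-aligned)
66..68  lock  (2B, 2-aligned)
68..72  -- tail padding (4B)
sizeof = 72, alignof = 8
data bytes 64, size 72 → padding 8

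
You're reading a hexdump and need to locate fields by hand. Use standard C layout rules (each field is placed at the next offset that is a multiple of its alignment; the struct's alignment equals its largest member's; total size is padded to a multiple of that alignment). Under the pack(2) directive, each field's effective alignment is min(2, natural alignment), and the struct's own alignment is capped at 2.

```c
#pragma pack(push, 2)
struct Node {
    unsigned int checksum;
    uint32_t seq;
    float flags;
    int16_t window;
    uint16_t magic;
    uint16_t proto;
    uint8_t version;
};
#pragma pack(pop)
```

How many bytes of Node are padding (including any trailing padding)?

1

@0: checksum [4B, align 2] → 4
@4: seq [4B, align 2] → 8
@8: flags [4B, align 2] → 12
@12: window [2B, align 2] → 14
@14: magic [2B, align 2] → 16
@16: proto [2B, align 2] → 18
@18: version [1B, align 1] → 19
+1 tail pad (align 2)
size 20, align 2
data bytes 19, size 20 → padding 1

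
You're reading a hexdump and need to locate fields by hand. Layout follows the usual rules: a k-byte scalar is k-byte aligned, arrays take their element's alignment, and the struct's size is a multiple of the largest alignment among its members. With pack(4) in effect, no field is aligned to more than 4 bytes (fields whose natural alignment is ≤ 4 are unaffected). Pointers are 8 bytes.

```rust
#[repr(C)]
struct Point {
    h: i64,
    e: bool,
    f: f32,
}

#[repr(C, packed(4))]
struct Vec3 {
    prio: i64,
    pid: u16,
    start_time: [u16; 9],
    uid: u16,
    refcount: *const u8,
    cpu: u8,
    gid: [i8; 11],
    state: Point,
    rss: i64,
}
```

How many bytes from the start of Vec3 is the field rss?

68

Point: h at 0 (size 8, align 8) → ends 8; e at 8 (size 1, align 1) → ends 9; pad 3 to align 4 for f; f at 12 (size 4, align 4) → ends 16; total 16 bytes, alignment 8
prio at 0 (size 8, align 4) → ends 8
pid at 8 (size 2, align 2) → ends 10
start_time at 10 (size 18, align 2) → ends 28
uid at 28 (size 2, align 2) → ends 30
pad 2 to align 4 for refcount
refcount at 32 (size 8, align 4) → ends 40
cpu at 40 (size 1, align 1) → ends 41
gid at 41 (size 11, align 1) → ends 52
state at 52 (size 16, align 4) → ends 68
rss at 68 (size 8, align 4) → ends 76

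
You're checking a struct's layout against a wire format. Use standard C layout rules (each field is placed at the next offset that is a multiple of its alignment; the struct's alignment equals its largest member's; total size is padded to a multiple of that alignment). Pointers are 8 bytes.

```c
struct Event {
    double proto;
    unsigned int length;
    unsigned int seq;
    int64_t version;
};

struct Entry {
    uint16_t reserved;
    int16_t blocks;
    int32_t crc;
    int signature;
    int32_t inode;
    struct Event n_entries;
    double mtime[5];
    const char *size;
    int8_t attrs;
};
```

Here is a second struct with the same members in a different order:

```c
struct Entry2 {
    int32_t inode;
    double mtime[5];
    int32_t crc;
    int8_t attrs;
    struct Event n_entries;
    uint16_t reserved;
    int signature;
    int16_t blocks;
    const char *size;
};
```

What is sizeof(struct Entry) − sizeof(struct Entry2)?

-8

Event: proto at 0 (size 8, align 8) → ends 8; length at 8 (size 4, align 4) → ends 12; seq at 12 (size 4, align 4) → ends 16; version at 16 (size 8, align 8) → ends 24; total 24 bytes, alignment 8
reserved at 0 (size 2, align 2) → ends 2
blocks at 2 (size 2, align 2) → ends 4
crc at 4 (size 4, align 4) → ends 8
signature at 8 (size 4, align 4) → ends 12
inode at 12 (size 4, align 4) → ends 16
n_entries at 16 (size 24, align 8) → ends 40
mtime at 40 (size 40, align 8) → ends 80
size at 80 (size 8, align 8) → ends 88
attrs at 88 (size 1, align 1) → ends 89
tail pad 7 to reach multiple of 8
total 96 bytes, alignment 8
— Entry2 —
inode at 0 (size 4, align 4) → ends 4
pad 4 to align 8 for mtime
mtime at 8 (size 40, align 8) → ends 48
crc at 48 (size 4, align 4) → ends 52
attrs at 52 (size 1, align 1) → ends 53
pad 3 to align 8 for n_entries
n_entries at 56 (size 24, align 8) → ends 80
reserved at 80 (size 2, align 2) → ends 82
pad 2 to align 4 for signature
signature at 84 (size 4, align 4) → ends 88
blocks at 88 (size 2, align 2) → ends 90
pad 6 to align 8 for size
size at 96 (size 8, align 8) → ends 104
total 104 bytes, alignment 8
96 − 104 = -8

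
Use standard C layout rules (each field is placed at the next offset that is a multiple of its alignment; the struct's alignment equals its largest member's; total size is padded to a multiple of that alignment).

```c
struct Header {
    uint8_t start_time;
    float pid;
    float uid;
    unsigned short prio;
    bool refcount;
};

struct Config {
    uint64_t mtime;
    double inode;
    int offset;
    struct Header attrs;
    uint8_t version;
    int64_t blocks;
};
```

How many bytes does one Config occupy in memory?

Header: @0: start_time [1B, align 1] → 1; +3 pad (align 4); @4: pid [4B, align 4] → 8; @8: uid [4B, align 4] → 12; @12: prio [2B, align 2] → 14; @14: refcount [1B, align 1] → 15; +1 tail pad (align 4); size 16, align 4
@0: mtime [8B, align 8] → 8
@8: inode [8B, align 8] → 16
@16: offset [4B, align 4] → 20
@20: attrs [16B, align 4] → 36
@36: version [1B, align 1] → 37
+3 pad (align 8)
@40: blocks [8B, align 8] → 48
size 48, align 8

48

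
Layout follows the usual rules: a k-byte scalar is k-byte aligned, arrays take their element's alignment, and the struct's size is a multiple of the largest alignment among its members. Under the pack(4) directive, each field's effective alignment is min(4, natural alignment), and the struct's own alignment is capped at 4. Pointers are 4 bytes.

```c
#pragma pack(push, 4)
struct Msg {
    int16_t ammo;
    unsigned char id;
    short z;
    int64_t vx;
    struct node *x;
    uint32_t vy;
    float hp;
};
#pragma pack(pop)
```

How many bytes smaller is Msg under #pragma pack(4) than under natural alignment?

natural layout:
  @0: ammo [2B, align 2] → 2
  @2: id [1B, align 1] → 3
  +1 pad (align 2)
  @4: z [2B, align 2] → 6
  +2 pad (align 8)
  @8: vx [8B, align 8] → 16
  @16: x [4B, align 4] → 20
  @20: vy [4B, align 4] → 24
  @24: hp [4B, align 4] → 28
  +4 tail pad (align 8)
  size 32, align 8
packed(4) layout:
  @0: ammo [2B, align 2] → 2
  @2: id [1B, align 1] → 3
  +1 pad (align 2)
  @4: z [2B, align 2] → 6
  +2 pad (align 4)
  @8: vx [8B, align 4] → 16
  @16: x [4B, align 4] → 20
  @20: vy [4B, align 4] → 24
  @24: hp [4B, align 4] → 28
  size 28, align 4
32 − 28 = 4

4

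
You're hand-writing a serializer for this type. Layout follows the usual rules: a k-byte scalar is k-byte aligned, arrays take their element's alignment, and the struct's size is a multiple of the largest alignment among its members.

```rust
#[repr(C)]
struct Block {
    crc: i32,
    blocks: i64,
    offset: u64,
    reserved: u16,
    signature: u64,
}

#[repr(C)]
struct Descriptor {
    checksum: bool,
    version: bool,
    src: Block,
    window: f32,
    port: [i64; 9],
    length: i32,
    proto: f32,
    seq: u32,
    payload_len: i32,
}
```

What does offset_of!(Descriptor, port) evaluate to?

Block: 0..4  crc  (4B, 4-aligned); 4..8  -- padding (4B); 8..16  blocks  (8B, 8-aligned); 16..24  offset  (8B, 8-aligned); 24..26  reserved  (2B, 2-aligned); 26..32  -- padding (6B); 32..40  signature  (8B, 8-aligned); sizeof = 40, alignof = 8
0..1  checksum  (1B, 1-aligned)
1..2  version  (1B, 1-aligned)
2..8  -- padding (6B)
8..48  src  (40B, 8-aligned)
48..52  window  (4B, 4-aligned)
52..56  -- padding (4B)
56..128  port  (72B, 8-aligned)

56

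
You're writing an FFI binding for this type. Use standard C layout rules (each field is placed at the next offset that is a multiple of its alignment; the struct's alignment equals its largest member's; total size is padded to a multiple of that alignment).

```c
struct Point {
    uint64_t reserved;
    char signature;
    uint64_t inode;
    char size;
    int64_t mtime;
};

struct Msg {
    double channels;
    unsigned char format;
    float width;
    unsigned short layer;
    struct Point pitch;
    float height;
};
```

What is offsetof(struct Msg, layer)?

Point: 0..8  reserved  (8B, 8-aligned); 8..9  signature  (1B, 1-aligned); 9..16  -- padding (7B); 16..24  inode  (8B, 8-aligned); 24..25  size  (1B, 1-aligned); 25..32  -- padding (7B); 32..40  mtime  (8B, 8-aligned); sizeof = 40, alignof = 8
0..8  channels  (8B, 8-aligned)
8..9  format  (1B, 1-aligned)
9..12  -- padding (3B)
12..16  width  (4B, 4-aligned)
16..18  layer  (2B, 2-aligned)

16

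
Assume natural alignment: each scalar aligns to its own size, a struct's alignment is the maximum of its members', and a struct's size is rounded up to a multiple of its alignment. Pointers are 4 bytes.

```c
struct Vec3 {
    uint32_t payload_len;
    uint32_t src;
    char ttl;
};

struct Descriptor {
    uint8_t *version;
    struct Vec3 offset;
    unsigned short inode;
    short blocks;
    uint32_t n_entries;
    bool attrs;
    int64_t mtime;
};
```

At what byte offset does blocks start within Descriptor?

18

Vec3: 0..4  payload_len  (4B, 4-aligned); 4..8  src  (4B, 4-aligned); 8..9  ttl  (1B, 1-aligned); 9..12  -- tail padding (3B); sizeof = 12, alignof = 4
0..4  version  (4B, 4-aligned)
4..16  offset  (12B, 4-aligned)
16..18  inode  (2B, 2-aligned)
18..20  blocks  (2B, 2-aligned)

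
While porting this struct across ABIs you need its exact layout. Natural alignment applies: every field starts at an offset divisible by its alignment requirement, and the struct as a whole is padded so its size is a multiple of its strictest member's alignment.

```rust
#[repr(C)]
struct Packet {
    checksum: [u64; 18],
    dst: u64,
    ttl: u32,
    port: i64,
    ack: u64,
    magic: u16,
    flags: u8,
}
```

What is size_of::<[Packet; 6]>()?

1104

0..144  checksum  (144B, 8-aligned)
144..152  dst  (8B, 8-aligned)
152..156  ttl  (4B, 4-aligned)
156..160  -- padding (4B)
160..168  port  (8B, 8-aligned)
168..176  ack  (8B, 8-aligned)
176..178  magic  (2B, 2-aligned)
178..179  flags  (1B, 1-aligned)
179..184  -- tail padding (5B)
sizeof = 184, alignof = 8
array of 6: 6 × 184 = 1104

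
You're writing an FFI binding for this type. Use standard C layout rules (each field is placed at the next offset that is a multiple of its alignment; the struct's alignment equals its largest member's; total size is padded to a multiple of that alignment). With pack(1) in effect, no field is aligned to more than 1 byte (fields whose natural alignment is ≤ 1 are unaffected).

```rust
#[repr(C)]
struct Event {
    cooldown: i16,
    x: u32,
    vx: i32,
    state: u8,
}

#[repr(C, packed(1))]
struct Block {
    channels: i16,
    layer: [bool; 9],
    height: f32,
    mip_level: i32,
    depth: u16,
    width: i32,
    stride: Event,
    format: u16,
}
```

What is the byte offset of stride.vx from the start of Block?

Event: 0..2  cooldown  (2B, 2-aligned); 2..4  -- padding (2B); 4..8  x  (4B, 4-aligned); 8..12  vx  (4B, 4-aligned); 12..13  state  (1B, 1-aligned); 13..16  -- tail padding (3B); sizeof = 16, alignof = 4
0..2  channels  (2B, 1-aligned)
2..11  layer  (9B, 1-aligned)
11..15  height  (4B, 1-aligned)
15..19  mip_level  (4B, 1-aligned)
19..21  depth  (2B, 1-aligned)
21..25  width  (4B, 1-aligned)
25..41  stride  (16B, 1-aligned)
within Event: vx at 8
25 + 8 = 33

33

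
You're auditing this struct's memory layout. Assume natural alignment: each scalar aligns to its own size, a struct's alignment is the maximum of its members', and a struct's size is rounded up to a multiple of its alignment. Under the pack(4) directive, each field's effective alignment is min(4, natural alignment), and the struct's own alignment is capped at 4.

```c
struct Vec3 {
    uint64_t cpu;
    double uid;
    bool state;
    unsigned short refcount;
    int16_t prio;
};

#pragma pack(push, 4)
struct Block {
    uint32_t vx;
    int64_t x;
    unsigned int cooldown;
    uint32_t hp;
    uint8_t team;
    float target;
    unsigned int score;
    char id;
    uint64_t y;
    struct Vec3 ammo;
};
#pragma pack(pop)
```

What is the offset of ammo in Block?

Vec3: 0..8  cpu  (8B, 8-aligned); 8..16  uid  (8B, 8-aligned); 16..17  state  (1B, 1-aligned); 17..18  -- padding (1B); 18..20  refcount  (2B, 2-aligned); 20..22  prio  (2B, 2-aligned); 22..24  -- tail padding (2B); sizeof = 24, alignof = 8
0..4  vx  (4B, 4-aligned)
4..12  x  (8B, 4-aligned)
12..16  cooldown  (4B, 4-aligned)
16..20  hp  (4B, 4-aligned)
20..21  team  (1B, 1-aligned)
21..24  -- padding (3B)
24..28  target  (4B, 4-aligned)
28..32  score  (4B, 4-aligned)
32..33  id  (1B, 1-aligned)
33..36  -- padding (3B)
36..44  y  (8B, 4-aligned)
44..68  ammo  (24B, 4-aligned)

44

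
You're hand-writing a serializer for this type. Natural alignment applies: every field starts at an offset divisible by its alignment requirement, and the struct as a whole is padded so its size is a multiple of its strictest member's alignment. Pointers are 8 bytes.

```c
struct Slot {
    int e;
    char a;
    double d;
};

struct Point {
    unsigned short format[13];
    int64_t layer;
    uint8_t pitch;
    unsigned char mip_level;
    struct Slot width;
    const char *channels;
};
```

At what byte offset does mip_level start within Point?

Slot: e at 0 (size 4, align 4) → ends 4; a at 4 (size 1, align 1) → ends 5; pad 3 to align 8 for d; d at 8 (size 8, align 8) → ends 16; total 16 bytes, alignment 8
format at 0 (size 26, align 2) → ends 26
pad 6 to align 8 for layer
layer at 32 (size 8, align 8) → ends 40
pitch at 40 (size 1, align 1) → ends 41
mip_level at 41 (size 1, align 1) → ends 42

41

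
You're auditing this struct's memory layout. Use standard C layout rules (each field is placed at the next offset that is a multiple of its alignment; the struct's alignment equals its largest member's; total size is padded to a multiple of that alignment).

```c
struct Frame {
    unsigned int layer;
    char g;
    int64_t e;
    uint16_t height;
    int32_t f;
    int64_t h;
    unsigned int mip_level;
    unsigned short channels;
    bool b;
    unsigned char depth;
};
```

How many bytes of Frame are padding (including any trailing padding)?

0..4  layer  (4B, 4-aligned)
4..5  g  (1B, 1-aligned)
5..8  -- padding (3B)
8..16  e  (8B, 8-aligned)
16..18  height  (2B, 2-aligned)
18..20  -- padding (2B)
20..24  f  (4B, 4-aligned)
24..32  h  (8B, 8-aligned)
32..36  mip_level  (4B, 4-aligned)
36..38  channels  (2B, 2-aligned)
38..39  b  (1B, 1-aligned)
39..40  depth  (1B, 1-aligned)
sizeof = 40, alignof = 8
data bytes 35, size 40 → padding 5

5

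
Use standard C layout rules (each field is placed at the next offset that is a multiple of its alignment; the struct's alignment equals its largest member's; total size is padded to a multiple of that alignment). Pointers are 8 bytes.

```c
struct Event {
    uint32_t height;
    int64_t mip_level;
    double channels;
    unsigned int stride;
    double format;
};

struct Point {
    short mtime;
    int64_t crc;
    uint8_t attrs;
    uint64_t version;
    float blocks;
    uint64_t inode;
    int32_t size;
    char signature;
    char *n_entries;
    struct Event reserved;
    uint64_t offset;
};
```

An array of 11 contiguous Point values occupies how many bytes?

1232

Event: @0: height [4B, align 4] → 4; +4 pad (align 8); @8: mip_level [8B, align 8] → 16; @16: channels [8B, align 8] → 24; @24: stride [4B, align 4] → 28; +4 pad (align 8); @32: format [8B, align 8] → 40; size 40, align 8
@0: mtime [2B, align 2] → 2
+6 pad (align 8)
@8: crc [8B, align 8] → 16
@16: attrs [1B, align 1] → 17
+7 pad (align 8)
@24: version [8B, align 8] → 32
@32: blocks [4B, align 4] → 36
+4 pad (align 8)
@40: inode [8B, align 8] → 48
@48: size [4B, align 4] → 52
@52: signature [1B, align 1] → 53
+3 pad (align 8)
@56: n_entries [8B, align 8] → 64
@64: reserved [40B, align 8] → 104
@104: offset [8B, align 8] → 112
size 112, align 8
array of 11: 11 × 112 = 1232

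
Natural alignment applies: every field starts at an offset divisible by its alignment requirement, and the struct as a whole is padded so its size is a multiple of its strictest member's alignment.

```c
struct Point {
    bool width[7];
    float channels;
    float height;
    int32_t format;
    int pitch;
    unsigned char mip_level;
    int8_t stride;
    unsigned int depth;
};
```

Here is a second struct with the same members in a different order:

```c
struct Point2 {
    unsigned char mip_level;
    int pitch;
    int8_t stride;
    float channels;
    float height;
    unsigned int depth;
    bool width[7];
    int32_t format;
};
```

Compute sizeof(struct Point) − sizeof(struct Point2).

-4

0..7  width  (7B, 1-aligned)
7..8  -- padding (1B)
8..12  channels  (4B, 4-aligned)
12..16  height  (4B, 4-aligned)
16..20  format  (4B, 4-aligned)
20..24  pitch  (4B, 4-aligned)
24..25  mip_level  (1B, 1-aligned)
25..26  stride  (1B, 1-aligned)
26..28  -- padding (2B)
28..32  depth  (4B, 4-aligned)
sizeof = 32, alignof = 4
— Point2 —
0..1  mip_level  (1B, 1-aligned)
1..4  -- padding (3B)
4..8  pitch  (4B, 4-aligned)
8..9  stride  (1B, 1-aligned)
9..12  -- padding (3B)
12..16  channels  (4B, 4-aligned)
16..20  height  (4B, 4-aligned)
20..24  depth  (4B, 4-aligned)
24..31  width  (7B, 1-aligned)
31..32  -- padding (1B)
32..36  format  (4B, 4-aligned)
sizeof = 36, alignof = 4
32 − 36 = -4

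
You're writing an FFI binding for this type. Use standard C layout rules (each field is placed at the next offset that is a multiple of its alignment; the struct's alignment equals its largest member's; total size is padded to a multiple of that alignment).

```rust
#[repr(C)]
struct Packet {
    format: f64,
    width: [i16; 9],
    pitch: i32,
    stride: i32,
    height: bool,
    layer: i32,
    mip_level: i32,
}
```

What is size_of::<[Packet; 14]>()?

672

0..8  format  (8B, 8-aligned)
8..26  width  (18B, 2-aligned)
26..28  -- padding (2B)
28..32  pitch  (4B, 4-aligned)
32..36  stride  (4B, 4-aligned)
36..37  height  (1B, 1-aligned)
37..40  -- padding (3B)
40..44  layer  (4B, 4-aligned)
44..48  mip_level  (4B, 4-aligned)
sizeof = 48, alignof = 8
array of 14: 14 × 48 = 672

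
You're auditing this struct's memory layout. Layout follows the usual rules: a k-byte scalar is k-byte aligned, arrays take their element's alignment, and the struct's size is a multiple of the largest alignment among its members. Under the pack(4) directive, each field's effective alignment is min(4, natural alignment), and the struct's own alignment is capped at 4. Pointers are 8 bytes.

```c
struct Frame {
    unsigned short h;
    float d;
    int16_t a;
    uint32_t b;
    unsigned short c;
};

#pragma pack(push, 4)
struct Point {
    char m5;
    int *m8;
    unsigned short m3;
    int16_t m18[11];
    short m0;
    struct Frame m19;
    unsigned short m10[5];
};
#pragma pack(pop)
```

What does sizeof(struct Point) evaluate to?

Frame: h at 0 (size 2, align 2) → ends 2; pad 2 to align 4 for d; d at 4 (size 4, align 4) → ends 8; a at 8 (size 2, align 2) → ends 10; pad 2 to align 4 for b; b at 12 (size 4, align 4) → ends 16; c at 16 (size 2, align 2) → ends 18; tail pad 2 to reach multiple of 4; total 20 bytes, alignment 4
m5 at 0 (size 1, align 1) → ends 1
pad 3 to align 4 for m8
m8 at 4 (size 8, align 4) → ends 12
m3 at 12 (size 2, align 2) → ends 14
m18 at 14 (size 22, align 2) → ends 36
m0 at 36 (size 2, align 2) → ends 38
pad 2 to align 4 for m19
m19 at 40 (size 20, align 4) → ends 60
m10 at 60 (size 10, align 2) → ends 70
tail pad 2 to reach multiple of 4
total 72 bytes, alignment 4

72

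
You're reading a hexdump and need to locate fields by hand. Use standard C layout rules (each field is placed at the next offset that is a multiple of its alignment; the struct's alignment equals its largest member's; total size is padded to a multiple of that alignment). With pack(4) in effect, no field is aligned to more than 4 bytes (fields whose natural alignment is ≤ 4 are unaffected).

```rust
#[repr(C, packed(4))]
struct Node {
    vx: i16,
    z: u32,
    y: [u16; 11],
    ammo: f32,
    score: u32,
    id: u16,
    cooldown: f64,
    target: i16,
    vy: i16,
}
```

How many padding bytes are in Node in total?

0..2  vx  (2B, 2-aligned)
2..4  -- padding (2B)
4..8  z  (4B, 4-aligned)
8..30  y  (22B, 2-aligned)
30..32  -- padding (2B)
32..36  ammo  (4B, 4-aligned)
36..40  score  (4B, 4-aligned)
40..42  id  (2B, 2-aligned)
42..44  -- padding (2B)
44..52  cooldown  (8B, 4-aligned)
52..54  target  (2B, 2-aligned)
54..56  vy  (2B, 2-aligned)
sizeof = 56, alignof = 4
data bytes 50, size 56 → padding 6

6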